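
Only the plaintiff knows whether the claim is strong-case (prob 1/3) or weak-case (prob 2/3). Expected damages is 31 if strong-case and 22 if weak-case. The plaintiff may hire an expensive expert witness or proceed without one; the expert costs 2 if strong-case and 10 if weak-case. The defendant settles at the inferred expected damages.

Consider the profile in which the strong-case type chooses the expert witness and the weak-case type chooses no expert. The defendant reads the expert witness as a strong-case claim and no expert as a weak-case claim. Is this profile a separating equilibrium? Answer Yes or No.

Under these beliefs, the expert witness earns settlement 31 and no expert earns settlement 22.
strong-case: the expert witness nets 31 − 2 = 29; no expert nets 22. strong-case prefers the expert witness.
weak-case: the expert witness nets 31 − 10 = 21; no expert nets 22. weak-case prefers no expert.
Neither type deviates, so the separating profile is an equilibrium.

Yes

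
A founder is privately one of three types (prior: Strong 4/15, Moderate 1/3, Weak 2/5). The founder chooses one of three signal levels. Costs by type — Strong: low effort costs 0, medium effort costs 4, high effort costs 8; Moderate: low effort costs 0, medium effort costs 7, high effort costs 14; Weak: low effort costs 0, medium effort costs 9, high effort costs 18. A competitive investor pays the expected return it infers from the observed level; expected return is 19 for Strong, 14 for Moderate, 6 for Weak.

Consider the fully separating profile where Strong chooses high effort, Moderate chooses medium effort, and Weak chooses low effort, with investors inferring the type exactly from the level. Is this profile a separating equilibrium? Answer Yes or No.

Yes

Separating valuations: high effort → 19, medium effort → 14, low effort → 6.
Strong (assigned high effort): low effort: 6 − 0 = 6; medium effort: 14 − 4 = 10; high effort: 19 − 8 = 11. Strong stays.
Moderate (assigned medium effort): low effort: 6 − 0 = 6; medium effort: 14 − 7 = 7; high effort: 19 − 14 = 5. Moderate stays.
Weak (assigned low effort): low effort: 6 − 0 = 6; medium effort: 14 − 9 = 5; high effort: 19 − 18 = 1. Weak stays.
Every type prefers its assigned level; separation holds.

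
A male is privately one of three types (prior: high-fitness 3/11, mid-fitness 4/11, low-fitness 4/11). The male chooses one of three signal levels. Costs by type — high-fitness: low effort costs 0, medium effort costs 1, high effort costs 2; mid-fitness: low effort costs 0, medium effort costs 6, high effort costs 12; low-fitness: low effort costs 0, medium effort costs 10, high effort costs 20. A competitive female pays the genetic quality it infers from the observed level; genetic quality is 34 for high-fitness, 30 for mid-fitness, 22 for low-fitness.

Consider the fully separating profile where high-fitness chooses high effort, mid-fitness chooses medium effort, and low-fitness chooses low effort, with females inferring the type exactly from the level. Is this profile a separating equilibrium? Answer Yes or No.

Yes

Separating mating payoffs: high effort → 34, medium effort → 30, low effort → 22.
high-fitness (assigned high effort): low effort: 22 − 0 = 22; medium effort: 30 − 1 = 29; high effort: 34 − 2 = 32. high-fitness stays.
mid-fitness (assigned medium effort): low effort: 22 − 0 = 22; medium effort: 30 − 6 = 24; high effort: 34 − 12 = 22. mid-fitness stays.
low-fitness (assigned low effort): low effort: 22 − 0 = 22; medium effort: 30 − 10 = 20; high effort: 34 − 20 = 14. low-fitness stays.
Every type prefers its assigned level; separation holds.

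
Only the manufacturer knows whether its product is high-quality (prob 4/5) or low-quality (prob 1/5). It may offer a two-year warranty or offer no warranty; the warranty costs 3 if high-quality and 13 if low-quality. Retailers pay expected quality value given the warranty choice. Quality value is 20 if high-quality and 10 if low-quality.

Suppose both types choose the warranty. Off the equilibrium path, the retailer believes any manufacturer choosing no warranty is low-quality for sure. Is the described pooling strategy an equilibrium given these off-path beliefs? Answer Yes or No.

On path, the retailer holds the prior and pays 4/5·20 + 1/5·10 = 18. Off path (no warranty), believing low-quality, it pays 10.
high-quality: the warranty nets 18 − 3 = 15; no warranty nets 10. high-quality stays.
low-quality: the warranty nets 18 − 13 = 5; no warranty nets 10. low-quality would deviate.
A type deviates, so pooling fails.

No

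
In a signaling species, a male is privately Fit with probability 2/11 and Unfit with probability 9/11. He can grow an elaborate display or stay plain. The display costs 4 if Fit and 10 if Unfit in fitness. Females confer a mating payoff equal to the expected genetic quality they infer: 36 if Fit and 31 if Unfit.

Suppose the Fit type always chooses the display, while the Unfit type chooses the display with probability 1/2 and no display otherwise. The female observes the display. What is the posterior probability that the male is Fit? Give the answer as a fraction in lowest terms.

4/13

P(the display) = (2/11)·1 + (9/11)·(1/2) = 13/22.
By Bayes' rule, P(Fit | the display) = (2/11) / (13/22) = 4/13.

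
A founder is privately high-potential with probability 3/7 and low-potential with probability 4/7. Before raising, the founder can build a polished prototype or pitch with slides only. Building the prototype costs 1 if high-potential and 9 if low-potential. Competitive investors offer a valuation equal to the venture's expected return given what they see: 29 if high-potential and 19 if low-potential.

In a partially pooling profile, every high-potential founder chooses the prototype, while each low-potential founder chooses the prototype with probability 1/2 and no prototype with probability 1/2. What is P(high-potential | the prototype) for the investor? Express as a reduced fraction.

P(the prototype) = (3/7)·1 + (4/7)·(1/2) = 5/7.
By Bayes' rule, P(high-potential | the prototype) = (3/7) / (5/7) = 3/5.

3/5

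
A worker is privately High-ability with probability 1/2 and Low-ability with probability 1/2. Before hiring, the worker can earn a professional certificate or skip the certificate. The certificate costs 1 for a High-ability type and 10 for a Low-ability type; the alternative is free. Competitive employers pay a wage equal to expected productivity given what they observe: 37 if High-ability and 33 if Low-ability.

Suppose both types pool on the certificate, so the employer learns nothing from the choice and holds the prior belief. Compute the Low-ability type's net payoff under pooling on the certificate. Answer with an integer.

25

Pooled wage = 1/2·37 + 1/2·33 = 35.
Low-ability pays cost 10 for the certificate, so net payoff = 35 − 10 = 25.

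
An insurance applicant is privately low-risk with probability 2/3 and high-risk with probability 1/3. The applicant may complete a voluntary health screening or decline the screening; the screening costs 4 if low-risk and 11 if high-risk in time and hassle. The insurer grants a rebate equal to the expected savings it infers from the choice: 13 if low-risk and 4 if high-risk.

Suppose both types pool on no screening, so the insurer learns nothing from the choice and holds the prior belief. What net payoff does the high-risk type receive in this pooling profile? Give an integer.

10

Pooled rebate = 2/3·13 + 1/3·4 = 10.
high-risk pays no cost for no screening, so net payoff = 10.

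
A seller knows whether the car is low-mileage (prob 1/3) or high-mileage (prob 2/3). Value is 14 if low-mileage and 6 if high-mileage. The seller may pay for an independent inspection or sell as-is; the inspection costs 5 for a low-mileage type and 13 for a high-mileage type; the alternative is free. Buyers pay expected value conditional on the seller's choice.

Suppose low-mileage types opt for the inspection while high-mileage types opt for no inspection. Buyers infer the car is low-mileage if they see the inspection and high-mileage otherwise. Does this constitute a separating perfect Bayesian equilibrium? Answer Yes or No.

Under these beliefs, the inspection earns price 14 and no inspection earns price 6.
low-mileage: the inspection nets 14 − 5 = 9; no inspection nets 6. low-mileage prefers the inspection.
high-mileage: the inspection nets 14 − 13 = 1; no inspection nets 6. high-mileage prefers no inspection.
Neither type deviates, so the separating profile is an equilibrium.

Yes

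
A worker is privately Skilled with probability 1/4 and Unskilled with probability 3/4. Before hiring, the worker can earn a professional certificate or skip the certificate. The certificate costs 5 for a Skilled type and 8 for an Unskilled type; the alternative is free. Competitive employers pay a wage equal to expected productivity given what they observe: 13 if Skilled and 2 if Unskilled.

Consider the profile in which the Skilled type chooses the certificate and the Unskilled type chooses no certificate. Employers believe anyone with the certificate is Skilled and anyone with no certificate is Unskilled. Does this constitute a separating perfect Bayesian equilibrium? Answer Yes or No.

Under these beliefs, the certificate earns wage 13 and no certificate earns wage 2.
Skilled: the certificate nets 13 − 5 = 8; no certificate nets 2. Skilled prefers the certificate.
Unskilled: the certificate nets 13 − 8 = 5; no certificate nets 2. Unskilled would deviate to the certificate.
Unskilled has a profitable deviation, so the profile is not an equilibrium.

No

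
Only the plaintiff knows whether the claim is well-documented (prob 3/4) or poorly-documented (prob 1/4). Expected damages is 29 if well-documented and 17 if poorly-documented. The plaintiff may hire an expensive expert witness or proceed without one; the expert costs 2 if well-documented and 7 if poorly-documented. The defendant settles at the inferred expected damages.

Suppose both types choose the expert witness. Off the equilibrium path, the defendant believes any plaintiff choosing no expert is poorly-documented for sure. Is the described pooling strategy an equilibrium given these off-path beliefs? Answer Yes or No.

Yes

On path, the defendant holds the prior and pays 3/4·29 + 1/4·17 = 26. Off path (no expert), believing poorly-documented, it pays 17.
well-documented: the expert witness nets 26 − 2 = 24; no expert nets 17. well-documented stays.
poorly-documented: the expert witness nets 26 − 7 = 19; no expert nets 17. poorly-documented stays.
No type deviates, so pooling is sustained.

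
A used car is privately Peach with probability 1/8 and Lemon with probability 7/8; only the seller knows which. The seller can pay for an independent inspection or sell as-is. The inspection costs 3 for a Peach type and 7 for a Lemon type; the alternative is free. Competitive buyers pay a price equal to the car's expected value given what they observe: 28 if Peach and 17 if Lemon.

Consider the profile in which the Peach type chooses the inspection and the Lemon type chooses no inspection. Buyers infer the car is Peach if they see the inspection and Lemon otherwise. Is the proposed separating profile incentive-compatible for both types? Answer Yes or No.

No

Under these beliefs, the inspection earns price 28 and no inspection earns price 17.
Peach: the inspection nets 28 − 3 = 25; no inspection nets 17. Peach prefers the inspection.
Lemon: the inspection nets 28 − 7 = 21; no inspection nets 17. Lemon would deviate to the inspection.
Lemon has a profitable deviation, so the profile is not an equilibrium.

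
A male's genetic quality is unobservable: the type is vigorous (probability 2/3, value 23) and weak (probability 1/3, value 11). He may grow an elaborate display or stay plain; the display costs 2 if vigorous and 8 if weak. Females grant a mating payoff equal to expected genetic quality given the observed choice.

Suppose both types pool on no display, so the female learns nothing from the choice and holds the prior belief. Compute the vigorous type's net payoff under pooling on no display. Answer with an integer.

19

Pooled mating payoff = 2/3·23 + 1/3·11 = 19.
vigorous pays no cost for no display, so net payoff = 19.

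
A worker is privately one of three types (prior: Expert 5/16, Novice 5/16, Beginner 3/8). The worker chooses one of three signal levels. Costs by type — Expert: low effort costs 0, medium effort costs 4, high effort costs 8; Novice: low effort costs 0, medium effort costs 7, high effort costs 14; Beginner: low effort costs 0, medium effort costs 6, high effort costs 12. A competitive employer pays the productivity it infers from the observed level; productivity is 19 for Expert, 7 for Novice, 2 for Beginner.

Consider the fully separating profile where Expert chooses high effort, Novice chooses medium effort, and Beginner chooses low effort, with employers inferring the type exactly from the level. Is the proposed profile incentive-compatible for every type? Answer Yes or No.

Separating wages: high effort → 19, medium effort → 7, low effort → 2.
Expert (assigned high effort): low effort: 2 − 0 = 2; medium effort: 7 − 4 = 3; high effort: 19 − 8 = 11. Expert stays.
Novice (assigned medium effort): low effort: 2 − 0 = 2; medium effort: 7 − 7 = 0; high effort: 19 − 14 = 5. Novice prefers high effort.
Beginner (assigned low effort): low effort: 2 − 0 = 2; medium effort: 7 − 6 = 1; high effort: 19 − 12 = 7. Beginner prefers high effort.
At least one type deviates; the separating profile fails.

No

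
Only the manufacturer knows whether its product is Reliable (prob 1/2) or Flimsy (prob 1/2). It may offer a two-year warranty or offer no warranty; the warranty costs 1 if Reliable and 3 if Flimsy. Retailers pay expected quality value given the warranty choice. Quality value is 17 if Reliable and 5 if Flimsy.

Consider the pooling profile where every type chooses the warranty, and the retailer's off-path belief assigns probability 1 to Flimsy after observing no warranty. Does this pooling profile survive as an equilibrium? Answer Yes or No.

Yes

On path, the retailer holds the prior and pays 1/2·17 + 1/2·5 = 11. Off path (no warranty), believing Flimsy, it pays 5.
Reliable: the warranty nets 11 − 1 = 10; no warranty nets 5. Reliable stays.
Flimsy: the warranty nets 11 − 3 = 8; no warranty nets 5. Flimsy stays.
No type deviates, so pooling is sustained.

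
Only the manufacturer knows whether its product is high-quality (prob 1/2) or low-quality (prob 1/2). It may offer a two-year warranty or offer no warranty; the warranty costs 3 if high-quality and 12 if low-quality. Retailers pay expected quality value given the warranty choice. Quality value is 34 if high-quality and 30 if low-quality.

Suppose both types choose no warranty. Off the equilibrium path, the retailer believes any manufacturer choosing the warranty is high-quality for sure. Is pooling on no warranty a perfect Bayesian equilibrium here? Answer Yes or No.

On path, the retailer holds the prior and pays 1/2·34 + 1/2·30 = 32. Off path (the warranty), believing high-quality, it pays 34.
high-quality: no warranty nets 32; the warranty nets 34 − 3 = 31. high-quality stays.
low-quality: no warranty nets 32; the warranty nets 34 − 12 = 22. low-quality stays.
No type deviates, so pooling is sustained.

Yes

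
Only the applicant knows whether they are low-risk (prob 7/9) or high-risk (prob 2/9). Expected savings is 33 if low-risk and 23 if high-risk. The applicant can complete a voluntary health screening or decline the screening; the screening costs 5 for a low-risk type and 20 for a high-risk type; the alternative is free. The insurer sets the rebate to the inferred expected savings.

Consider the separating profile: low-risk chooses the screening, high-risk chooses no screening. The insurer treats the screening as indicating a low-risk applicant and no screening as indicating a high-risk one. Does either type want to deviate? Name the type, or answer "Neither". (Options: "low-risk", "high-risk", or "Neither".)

Neither

The screening pays 33; no screening pays 23.
low-risk: assigned the screening, nets 33 − 5 = 28; deviating to no screening nets 23.
high-risk: assigned no screening, nets 23; deviating to the screening nets 33 − 20 = 13.
Both types strictly prefer their assigned action; no profitable deviation.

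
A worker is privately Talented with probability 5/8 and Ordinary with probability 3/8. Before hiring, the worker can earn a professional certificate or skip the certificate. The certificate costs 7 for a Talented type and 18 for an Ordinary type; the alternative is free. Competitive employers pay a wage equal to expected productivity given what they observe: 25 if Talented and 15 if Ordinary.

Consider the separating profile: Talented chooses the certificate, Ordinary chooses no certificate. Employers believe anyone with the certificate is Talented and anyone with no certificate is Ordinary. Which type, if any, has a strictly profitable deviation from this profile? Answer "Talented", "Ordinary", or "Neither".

Neither

The certificate pays 25; no certificate pays 15.
Talented: assigned the certificate, nets 25 − 7 = 18; deviating to no certificate nets 15.
Ordinary: assigned no certificate, nets 15; deviating to the certificate nets 25 − 18 = 7.
Both types strictly prefer their assigned action; no profitable deviation.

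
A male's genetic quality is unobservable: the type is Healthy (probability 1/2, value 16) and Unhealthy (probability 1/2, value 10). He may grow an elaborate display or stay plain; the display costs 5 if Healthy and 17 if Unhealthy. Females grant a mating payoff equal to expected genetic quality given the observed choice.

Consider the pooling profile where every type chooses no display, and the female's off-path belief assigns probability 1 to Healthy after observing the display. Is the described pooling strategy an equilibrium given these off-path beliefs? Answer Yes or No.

Yes

On path, the female holds the prior and pays 1/2·16 + 1/2·10 = 13. Off path (the display), believing Healthy, it pays 16.
Healthy: no display nets 13; the display nets 16 − 5 = 11. Healthy stays.
Unhealthy: no display nets 13; the display nets 16 − 17 = -1. Unhealthy stays.
No type deviates, so pooling is sustained.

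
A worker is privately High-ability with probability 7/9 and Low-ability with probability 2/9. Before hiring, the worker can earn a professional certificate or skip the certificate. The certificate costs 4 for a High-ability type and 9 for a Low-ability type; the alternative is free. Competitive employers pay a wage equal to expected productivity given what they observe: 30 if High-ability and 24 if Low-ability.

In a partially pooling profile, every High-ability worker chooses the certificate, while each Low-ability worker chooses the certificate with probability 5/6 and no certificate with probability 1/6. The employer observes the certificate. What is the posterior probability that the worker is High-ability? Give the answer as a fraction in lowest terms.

21/26

P(the certificate) = (7/9)·1 + (2/9)·(5/6) = 26/27.
By Bayes' rule, P(High-ability | the certificate) = (7/9) / (26/27) = 21/26.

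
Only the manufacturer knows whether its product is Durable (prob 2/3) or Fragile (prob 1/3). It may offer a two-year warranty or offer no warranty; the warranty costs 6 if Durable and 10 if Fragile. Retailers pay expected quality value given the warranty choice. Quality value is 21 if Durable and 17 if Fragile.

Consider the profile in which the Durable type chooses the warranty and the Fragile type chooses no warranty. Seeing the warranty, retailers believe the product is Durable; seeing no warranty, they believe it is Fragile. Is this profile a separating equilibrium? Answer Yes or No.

No

Under these beliefs, the warranty earns price 21 and no warranty earns price 17.
Durable: the warranty nets 21 − 6 = 15; no warranty nets 17. Durable would deviate to no warranty.
Fragile: the warranty nets 21 − 10 = 11; no warranty nets 17. Fragile prefers no warranty.
Durable has a profitable deviation, so the profile is not an equilibrium.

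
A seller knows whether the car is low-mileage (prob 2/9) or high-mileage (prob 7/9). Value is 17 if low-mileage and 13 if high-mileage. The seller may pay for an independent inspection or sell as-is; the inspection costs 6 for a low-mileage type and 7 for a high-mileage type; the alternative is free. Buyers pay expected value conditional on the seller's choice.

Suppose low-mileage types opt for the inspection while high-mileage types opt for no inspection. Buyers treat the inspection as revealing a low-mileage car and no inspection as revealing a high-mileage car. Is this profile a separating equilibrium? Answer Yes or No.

Under these beliefs, the inspection earns price 17 and no inspection earns price 13.
low-mileage: the inspection nets 17 − 6 = 11; no inspection nets 13. low-mileage would deviate to no inspection.
high-mileage: the inspection nets 17 − 7 = 10; no inspection nets 13. high-mileage prefers no inspection.
low-mileage has a profitable deviation, so the profile is not an equilibrium.

No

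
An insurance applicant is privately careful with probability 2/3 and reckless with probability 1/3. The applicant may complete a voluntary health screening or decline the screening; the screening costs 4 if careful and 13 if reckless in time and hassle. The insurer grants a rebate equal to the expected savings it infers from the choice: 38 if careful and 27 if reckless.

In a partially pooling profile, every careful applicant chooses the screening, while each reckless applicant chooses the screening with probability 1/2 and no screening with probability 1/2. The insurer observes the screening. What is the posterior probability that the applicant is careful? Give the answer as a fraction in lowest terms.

4/5

P(the screening) = (2/3)·1 + (1/3)·(1/2) = 5/6.
By Bayes' rule, P(careful | the screening) = (2/3) / (5/6) = 4/5.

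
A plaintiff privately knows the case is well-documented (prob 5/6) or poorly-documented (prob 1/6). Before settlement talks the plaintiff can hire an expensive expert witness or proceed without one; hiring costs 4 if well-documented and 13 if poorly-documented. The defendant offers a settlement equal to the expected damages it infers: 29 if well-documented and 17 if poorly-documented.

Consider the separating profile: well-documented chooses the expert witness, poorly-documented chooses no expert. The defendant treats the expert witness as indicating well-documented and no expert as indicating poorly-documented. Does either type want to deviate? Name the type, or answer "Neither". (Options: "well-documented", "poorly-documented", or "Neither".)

Neither

The expert witness pays 29; no expert pays 17.
well-documented: assigned the expert witness, nets 29 − 4 = 25; deviating to no expert nets 17.
poorly-documented: assigned no expert, nets 17; deviating to the expert witness nets 29 − 13 = 16.
Both types strictly prefer their assigned action; no profitable deviation.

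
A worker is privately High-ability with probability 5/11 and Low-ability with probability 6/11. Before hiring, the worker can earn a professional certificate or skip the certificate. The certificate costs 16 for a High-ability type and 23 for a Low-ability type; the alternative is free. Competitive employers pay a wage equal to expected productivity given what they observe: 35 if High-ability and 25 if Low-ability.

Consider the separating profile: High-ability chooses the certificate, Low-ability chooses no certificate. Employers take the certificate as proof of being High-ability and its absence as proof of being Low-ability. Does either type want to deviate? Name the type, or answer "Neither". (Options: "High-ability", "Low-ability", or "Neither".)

The certificate pays 35; no certificate pays 25.
High-ability: assigned the certificate, nets 35 − 16 = 19; deviating to no certificate nets 25.
Low-ability: assigned no certificate, nets 25; deviating to the certificate nets 35 − 23 = 12.
The High-ability type gains 6 by deviating.

High-ability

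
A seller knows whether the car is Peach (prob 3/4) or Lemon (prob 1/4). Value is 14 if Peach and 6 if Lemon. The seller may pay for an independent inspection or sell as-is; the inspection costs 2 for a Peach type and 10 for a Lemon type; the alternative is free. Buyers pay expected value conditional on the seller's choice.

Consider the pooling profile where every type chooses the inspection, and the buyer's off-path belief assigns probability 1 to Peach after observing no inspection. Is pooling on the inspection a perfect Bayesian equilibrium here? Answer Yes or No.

No

On path, the buyer holds the prior and pays 3/4·14 + 1/4·6 = 12. Off path (no inspection), believing Peach, it pays 14.
Peach: the inspection nets 12 − 2 = 10; no inspection nets 14. Peach would deviate.
Lemon: the inspection nets 12 − 10 = 2; no inspection nets 14. Lemon would deviate.
A type deviates, so pooling fails.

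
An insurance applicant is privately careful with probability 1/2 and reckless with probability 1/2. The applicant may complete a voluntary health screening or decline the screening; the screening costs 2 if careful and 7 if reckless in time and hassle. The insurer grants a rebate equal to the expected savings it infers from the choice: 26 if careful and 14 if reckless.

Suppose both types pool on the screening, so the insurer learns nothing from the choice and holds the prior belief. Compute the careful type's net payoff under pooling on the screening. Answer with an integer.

18

Pooled rebate = 1/2·26 + 1/2·14 = 20.
careful pays cost 2 for the screening, so net payoff = 20 − 2 = 18.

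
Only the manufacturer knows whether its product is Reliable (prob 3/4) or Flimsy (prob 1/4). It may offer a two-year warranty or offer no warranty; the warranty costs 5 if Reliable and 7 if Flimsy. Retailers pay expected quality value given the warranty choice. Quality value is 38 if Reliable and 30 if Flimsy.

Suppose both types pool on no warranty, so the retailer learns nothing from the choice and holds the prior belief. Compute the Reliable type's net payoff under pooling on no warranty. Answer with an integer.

36

Pooled price = 3/4·38 + 1/4·30 = 36.
Reliable pays no cost for no warranty, so net payoff = 36.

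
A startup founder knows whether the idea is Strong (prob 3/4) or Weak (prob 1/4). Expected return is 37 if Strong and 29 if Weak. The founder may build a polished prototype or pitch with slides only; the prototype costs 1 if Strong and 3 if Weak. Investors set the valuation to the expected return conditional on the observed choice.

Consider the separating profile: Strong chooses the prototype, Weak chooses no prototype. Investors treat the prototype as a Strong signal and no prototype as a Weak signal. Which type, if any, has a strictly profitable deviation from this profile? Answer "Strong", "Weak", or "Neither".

The prototype pays 37; no prototype pays 29.
Strong: assigned the prototype, nets 37 − 1 = 36; deviating to no prototype nets 29.
Weak: assigned no prototype, nets 29; deviating to the prototype nets 37 − 3 = 34.
The Weak type gains 5 by deviating.

Weak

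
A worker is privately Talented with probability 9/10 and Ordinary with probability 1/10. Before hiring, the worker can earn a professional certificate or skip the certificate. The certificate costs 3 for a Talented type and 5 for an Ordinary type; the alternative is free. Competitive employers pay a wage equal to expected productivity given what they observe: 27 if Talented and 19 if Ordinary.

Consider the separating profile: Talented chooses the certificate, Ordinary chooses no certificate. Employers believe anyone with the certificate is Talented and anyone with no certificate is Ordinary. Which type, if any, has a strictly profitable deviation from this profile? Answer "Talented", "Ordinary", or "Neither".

Ordinary

The certificate pays 27; no certificate pays 19.
Talented: assigned the certificate, nets 27 − 3 = 24; deviating to no certificate nets 19.
Ordinary: assigned no certificate, nets 19; deviating to the certificate nets 27 − 5 = 22.
The Ordinary type gains 3 by deviating.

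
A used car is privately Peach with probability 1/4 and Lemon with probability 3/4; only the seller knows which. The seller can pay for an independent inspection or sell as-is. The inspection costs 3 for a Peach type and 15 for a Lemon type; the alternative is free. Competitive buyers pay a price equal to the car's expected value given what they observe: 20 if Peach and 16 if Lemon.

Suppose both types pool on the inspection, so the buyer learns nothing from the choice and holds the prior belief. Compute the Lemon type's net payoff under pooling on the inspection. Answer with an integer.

Pooled price = 1/4·20 + 3/4·16 = 17.
Lemon pays cost 15 for the inspection, so net payoff = 17 − 15 = 2.

2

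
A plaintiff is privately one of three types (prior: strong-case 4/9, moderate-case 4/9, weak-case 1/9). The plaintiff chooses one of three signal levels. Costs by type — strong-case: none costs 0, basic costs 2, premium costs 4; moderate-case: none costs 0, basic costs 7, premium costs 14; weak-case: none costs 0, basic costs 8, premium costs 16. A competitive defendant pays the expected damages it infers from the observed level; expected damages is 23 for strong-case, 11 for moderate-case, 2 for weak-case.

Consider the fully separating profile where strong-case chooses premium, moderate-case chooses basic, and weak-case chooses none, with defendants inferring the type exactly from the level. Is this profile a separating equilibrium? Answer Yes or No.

No

Separating settlements: premium → 23, basic → 11, none → 2.
strong-case (assigned premium): none: 2 − 0 = 2; basic: 11 − 2 = 9; premium: 23 − 4 = 19. strong-case stays.
moderate-case (assigned basic): none: 2 − 0 = 2; basic: 11 − 7 = 4; premium: 23 − 14 = 9. moderate-case prefers premium.
weak-case (assigned none): none: 2 − 0 = 2; basic: 11 − 8 = 3; premium: 23 − 16 = 7. weak-case prefers premium.
At least one type deviates; the separating profile fails.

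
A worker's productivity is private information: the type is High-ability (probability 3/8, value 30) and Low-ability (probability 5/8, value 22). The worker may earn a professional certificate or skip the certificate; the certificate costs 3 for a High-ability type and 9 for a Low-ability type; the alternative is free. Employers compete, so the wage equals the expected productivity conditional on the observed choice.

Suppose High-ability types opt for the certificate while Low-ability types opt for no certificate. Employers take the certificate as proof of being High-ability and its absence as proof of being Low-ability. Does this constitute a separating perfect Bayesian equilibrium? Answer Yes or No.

Yes

Under these beliefs, the certificate earns wage 30 and no certificate earns wage 22.
High-ability: the certificate nets 30 − 3 = 27; no certificate nets 22. High-ability prefers the certificate.
Low-ability: the certificate nets 30 − 9 = 21; no certificate nets 22. Low-ability prefers no certificate.
Neither type deviates, so the separating profile is an equilibrium.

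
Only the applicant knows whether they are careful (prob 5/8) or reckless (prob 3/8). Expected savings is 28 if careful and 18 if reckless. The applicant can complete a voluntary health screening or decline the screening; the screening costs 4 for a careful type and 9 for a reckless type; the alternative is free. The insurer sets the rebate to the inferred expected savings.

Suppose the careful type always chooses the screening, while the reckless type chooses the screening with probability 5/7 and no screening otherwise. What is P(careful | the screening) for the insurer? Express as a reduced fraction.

7/10

P(the screening) = (5/8)·1 + (3/8)·(5/7) = 25/28.
By Bayes' rule, P(careful | the screening) = (5/8) / (25/28) = 7/10.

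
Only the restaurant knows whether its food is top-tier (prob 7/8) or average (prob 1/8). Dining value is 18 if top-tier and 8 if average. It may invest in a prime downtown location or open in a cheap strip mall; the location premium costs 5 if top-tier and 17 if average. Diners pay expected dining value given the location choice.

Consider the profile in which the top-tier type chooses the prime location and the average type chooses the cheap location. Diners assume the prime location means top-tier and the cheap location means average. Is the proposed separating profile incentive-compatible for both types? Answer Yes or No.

Yes

Under these beliefs, the prime location earns price premium 18 and the cheap location earns price premium 8.
top-tier: the prime location nets 18 − 5 = 13; the cheap location nets 8. top-tier prefers the prime location.
average: the prime location nets 18 − 17 = 1; the cheap location nets 8. average prefers the cheap location.
Neither type deviates, so the separating profile is an equilibrium.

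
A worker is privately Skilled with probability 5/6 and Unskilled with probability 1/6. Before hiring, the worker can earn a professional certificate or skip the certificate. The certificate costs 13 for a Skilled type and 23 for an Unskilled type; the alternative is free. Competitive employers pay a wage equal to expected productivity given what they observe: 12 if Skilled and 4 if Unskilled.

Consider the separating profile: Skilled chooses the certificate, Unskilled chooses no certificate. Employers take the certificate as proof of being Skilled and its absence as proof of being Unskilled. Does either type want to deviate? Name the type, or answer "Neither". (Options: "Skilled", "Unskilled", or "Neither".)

Skilled

The certificate pays 12; no certificate pays 4.
Skilled: assigned the certificate, nets 12 − 13 = -1; deviating to no certificate nets 4.
Unskilled: assigned no certificate, nets 4; deviating to the certificate nets 12 − 23 = -11.
The Skilled type gains 5 by deviating.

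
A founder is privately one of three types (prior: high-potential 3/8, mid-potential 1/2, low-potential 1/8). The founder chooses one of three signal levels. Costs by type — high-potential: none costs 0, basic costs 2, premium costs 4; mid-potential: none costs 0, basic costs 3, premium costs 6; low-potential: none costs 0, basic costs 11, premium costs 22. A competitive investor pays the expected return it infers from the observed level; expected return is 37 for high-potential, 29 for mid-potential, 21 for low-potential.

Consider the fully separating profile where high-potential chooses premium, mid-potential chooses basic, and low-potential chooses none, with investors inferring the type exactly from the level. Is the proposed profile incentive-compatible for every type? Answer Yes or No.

No

Separating valuations: premium → 37, basic → 29, none → 21.
high-potential (assigned premium): none: 21 − 0 = 21; basic: 29 − 2 = 27; premium: 37 − 4 = 33. high-potential stays.
mid-potential (assigned basic): none: 21 − 0 = 21; basic: 29 − 3 = 26; premium: 37 − 6 = 31. mid-potential prefers premium.
low-potential (assigned none): none: 21 − 0 = 21; basic: 29 − 11 = 18; premium: 37 − 22 = 15. low-potential stays.
At least one type deviates; the separating profile fails.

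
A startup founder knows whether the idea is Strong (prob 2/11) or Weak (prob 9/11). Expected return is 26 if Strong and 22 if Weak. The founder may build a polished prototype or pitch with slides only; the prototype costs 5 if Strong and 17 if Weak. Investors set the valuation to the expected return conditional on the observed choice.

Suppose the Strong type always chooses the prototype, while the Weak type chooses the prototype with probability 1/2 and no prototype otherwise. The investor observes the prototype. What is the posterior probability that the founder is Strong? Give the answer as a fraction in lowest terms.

P(the prototype) = (2/11)·1 + (9/11)·(1/2) = 13/22.
By Bayes' rule, P(Strong | the prototype) = (2/11) / (13/22) = 4/13.

4/13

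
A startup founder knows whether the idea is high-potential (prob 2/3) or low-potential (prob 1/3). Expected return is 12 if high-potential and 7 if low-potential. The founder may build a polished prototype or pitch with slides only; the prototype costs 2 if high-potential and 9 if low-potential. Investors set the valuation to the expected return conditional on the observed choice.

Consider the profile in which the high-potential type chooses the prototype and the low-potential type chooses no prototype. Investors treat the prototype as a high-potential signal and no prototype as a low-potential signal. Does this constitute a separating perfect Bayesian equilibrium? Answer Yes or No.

Yes

Under these beliefs, the prototype earns valuation 12 and no prototype earns valuation 7.
high-potential: the prototype nets 12 − 2 = 10; no prototype nets 7. high-potential prefers the prototype.
low-potential: the prototype nets 12 − 9 = 3; no prototype nets 7. low-potential prefers no prototype.
Neither type deviates, so the separating profile is an equilibrium.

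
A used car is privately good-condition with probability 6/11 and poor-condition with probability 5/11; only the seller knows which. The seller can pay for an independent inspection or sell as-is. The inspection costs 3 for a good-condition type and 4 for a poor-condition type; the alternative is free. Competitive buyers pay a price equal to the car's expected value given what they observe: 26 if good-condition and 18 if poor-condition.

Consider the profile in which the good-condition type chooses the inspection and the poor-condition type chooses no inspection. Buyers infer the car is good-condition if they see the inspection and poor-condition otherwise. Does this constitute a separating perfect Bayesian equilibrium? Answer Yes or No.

No

Under these beliefs, the inspection earns price 26 and no inspection earns price 18.
good-condition: the inspection nets 26 − 3 = 23; no inspection nets 18. good-condition prefers the inspection.
poor-condition: the inspection nets 26 − 4 = 22; no inspection nets 18. poor-condition would deviate to the inspection.
poor-condition has a profitable deviation, so the profile is not an equilibrium.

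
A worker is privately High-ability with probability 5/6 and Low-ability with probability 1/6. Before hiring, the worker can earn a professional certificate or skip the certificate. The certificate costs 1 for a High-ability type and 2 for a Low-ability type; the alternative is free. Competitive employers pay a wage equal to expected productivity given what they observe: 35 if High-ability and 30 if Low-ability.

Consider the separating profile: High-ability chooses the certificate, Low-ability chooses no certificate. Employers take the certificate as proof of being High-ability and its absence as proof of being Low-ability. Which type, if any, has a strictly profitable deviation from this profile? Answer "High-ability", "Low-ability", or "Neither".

Low-ability

The certificate pays 35; no certificate pays 30.
High-ability: assigned the certificate, nets 35 − 1 = 34; deviating to no certificate nets 30.
Low-ability: assigned no certificate, nets 30; deviating to the certificate nets 35 − 2 = 33.
The Low-ability type gains 3 by deviating.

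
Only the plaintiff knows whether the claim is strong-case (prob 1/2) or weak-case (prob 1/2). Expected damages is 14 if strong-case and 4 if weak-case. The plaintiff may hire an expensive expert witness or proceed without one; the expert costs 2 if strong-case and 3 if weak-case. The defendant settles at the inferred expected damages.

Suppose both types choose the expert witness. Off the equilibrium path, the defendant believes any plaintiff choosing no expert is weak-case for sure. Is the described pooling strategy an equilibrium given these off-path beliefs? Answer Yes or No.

On path, the defendant holds the prior and pays 1/2·14 + 1/2·4 = 9. Off path (no expert), believing weak-case, it pays 4.
strong-case: the expert witness nets 9 − 2 = 7; no expert nets 4. strong-case stays.
weak-case: the expert witness nets 9 − 3 = 6; no expert nets 4. weak-case stays.
No type deviates, so pooling is sustained.

Yes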